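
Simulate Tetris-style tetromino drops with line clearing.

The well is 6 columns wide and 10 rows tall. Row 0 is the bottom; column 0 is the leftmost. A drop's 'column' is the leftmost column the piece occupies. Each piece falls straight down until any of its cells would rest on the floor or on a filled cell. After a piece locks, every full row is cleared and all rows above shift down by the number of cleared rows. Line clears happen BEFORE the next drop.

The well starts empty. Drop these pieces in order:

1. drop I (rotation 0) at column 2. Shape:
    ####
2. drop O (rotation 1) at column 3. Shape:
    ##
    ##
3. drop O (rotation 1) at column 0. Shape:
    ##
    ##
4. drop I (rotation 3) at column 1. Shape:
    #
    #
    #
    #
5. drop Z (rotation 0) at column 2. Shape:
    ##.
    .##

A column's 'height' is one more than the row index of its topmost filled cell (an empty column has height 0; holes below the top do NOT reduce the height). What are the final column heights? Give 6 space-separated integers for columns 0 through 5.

Answer: 1 5 4 4 3 0

Derivation:
Drop 1: I rot0 at col 2 lands with bottom-row=0; cleared 0 line(s) (total 0); column heights now [0 0 1 1 1 1], max=1
Drop 2: O rot1 at col 3 lands with bottom-row=1; cleared 0 line(s) (total 0); column heights now [0 0 1 3 3 1], max=3
Drop 3: O rot1 at col 0 lands with bottom-row=0; cleared 1 line(s) (total 1); column heights now [1 1 0 2 2 0], max=2
Drop 4: I rot3 at col 1 lands with bottom-row=1; cleared 0 line(s) (total 1); column heights now [1 5 0 2 2 0], max=5
Drop 5: Z rot0 at col 2 lands with bottom-row=2; cleared 0 line(s) (total 1); column heights now [1 5 4 4 3 0], max=5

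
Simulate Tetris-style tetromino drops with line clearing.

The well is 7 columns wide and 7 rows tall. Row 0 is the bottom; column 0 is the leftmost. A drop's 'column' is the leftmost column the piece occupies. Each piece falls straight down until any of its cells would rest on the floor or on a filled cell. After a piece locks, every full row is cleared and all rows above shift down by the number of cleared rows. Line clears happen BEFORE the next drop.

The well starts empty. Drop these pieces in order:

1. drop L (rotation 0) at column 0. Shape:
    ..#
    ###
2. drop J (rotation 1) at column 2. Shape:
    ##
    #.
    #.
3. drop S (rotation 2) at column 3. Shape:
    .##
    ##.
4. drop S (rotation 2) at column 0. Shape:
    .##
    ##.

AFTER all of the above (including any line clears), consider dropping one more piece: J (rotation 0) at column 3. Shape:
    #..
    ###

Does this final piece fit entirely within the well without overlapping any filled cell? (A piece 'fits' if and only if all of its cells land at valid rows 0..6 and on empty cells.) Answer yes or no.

Answer: no

Derivation:
Drop 1: L rot0 at col 0 lands with bottom-row=0; cleared 0 line(s) (total 0); column heights now [1 1 2 0 0 0 0], max=2
Drop 2: J rot1 at col 2 lands with bottom-row=2; cleared 0 line(s) (total 0); column heights now [1 1 5 5 0 0 0], max=5
Drop 3: S rot2 at col 3 lands with bottom-row=5; cleared 0 line(s) (total 0); column heights now [1 1 5 6 7 7 0], max=7
Drop 4: S rot2 at col 0 lands with bottom-row=4; cleared 0 line(s) (total 0); column heights now [5 6 6 6 7 7 0], max=7
Test piece J rot0 at col 3 (width 3): heights before test = [5 6 6 6 7 7 0]; fits = False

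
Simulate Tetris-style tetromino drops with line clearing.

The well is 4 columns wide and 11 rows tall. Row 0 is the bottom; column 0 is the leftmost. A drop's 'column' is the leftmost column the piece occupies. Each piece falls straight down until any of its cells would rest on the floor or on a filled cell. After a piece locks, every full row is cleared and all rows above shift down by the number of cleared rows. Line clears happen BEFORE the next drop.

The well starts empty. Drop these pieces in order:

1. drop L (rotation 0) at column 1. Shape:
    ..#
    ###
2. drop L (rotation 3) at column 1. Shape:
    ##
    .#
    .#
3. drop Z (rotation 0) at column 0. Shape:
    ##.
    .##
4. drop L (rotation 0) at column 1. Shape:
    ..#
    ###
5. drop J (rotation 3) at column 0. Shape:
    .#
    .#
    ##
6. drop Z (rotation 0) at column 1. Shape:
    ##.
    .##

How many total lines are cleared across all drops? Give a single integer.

Answer: 0

Derivation:
Drop 1: L rot0 at col 1 lands with bottom-row=0; cleared 0 line(s) (total 0); column heights now [0 1 1 2], max=2
Drop 2: L rot3 at col 1 lands with bottom-row=1; cleared 0 line(s) (total 0); column heights now [0 4 4 2], max=4
Drop 3: Z rot0 at col 0 lands with bottom-row=4; cleared 0 line(s) (total 0); column heights now [6 6 5 2], max=6
Drop 4: L rot0 at col 1 lands with bottom-row=6; cleared 0 line(s) (total 0); column heights now [6 7 7 8], max=8
Drop 5: J rot3 at col 0 lands with bottom-row=7; cleared 0 line(s) (total 0); column heights now [8 10 7 8], max=10
Drop 6: Z rot0 at col 1 lands with bottom-row=9; cleared 0 line(s) (total 0); column heights now [8 11 11 10], max=11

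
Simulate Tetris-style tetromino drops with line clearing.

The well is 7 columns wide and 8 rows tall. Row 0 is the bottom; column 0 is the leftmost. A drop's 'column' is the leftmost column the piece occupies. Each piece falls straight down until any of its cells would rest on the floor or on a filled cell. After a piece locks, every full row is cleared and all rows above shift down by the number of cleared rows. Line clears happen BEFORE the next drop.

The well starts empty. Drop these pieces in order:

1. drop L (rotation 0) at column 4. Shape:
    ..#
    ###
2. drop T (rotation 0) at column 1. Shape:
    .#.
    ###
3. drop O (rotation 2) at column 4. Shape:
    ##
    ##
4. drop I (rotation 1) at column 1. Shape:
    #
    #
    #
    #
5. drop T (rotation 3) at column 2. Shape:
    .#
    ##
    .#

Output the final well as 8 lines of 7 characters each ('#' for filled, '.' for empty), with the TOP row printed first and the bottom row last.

Drop 1: L rot0 at col 4 lands with bottom-row=0; cleared 0 line(s) (total 0); column heights now [0 0 0 0 1 1 2], max=2
Drop 2: T rot0 at col 1 lands with bottom-row=0; cleared 0 line(s) (total 0); column heights now [0 1 2 1 1 1 2], max=2
Drop 3: O rot2 at col 4 lands with bottom-row=1; cleared 0 line(s) (total 0); column heights now [0 1 2 1 3 3 2], max=3
Drop 4: I rot1 at col 1 lands with bottom-row=1; cleared 0 line(s) (total 0); column heights now [0 5 2 1 3 3 2], max=5
Drop 5: T rot3 at col 2 lands with bottom-row=1; cleared 0 line(s) (total 0); column heights now [0 5 3 4 3 3 2], max=5

Answer: .......
.......
.......
.#.....
.#.#...
.#####.
.######
.######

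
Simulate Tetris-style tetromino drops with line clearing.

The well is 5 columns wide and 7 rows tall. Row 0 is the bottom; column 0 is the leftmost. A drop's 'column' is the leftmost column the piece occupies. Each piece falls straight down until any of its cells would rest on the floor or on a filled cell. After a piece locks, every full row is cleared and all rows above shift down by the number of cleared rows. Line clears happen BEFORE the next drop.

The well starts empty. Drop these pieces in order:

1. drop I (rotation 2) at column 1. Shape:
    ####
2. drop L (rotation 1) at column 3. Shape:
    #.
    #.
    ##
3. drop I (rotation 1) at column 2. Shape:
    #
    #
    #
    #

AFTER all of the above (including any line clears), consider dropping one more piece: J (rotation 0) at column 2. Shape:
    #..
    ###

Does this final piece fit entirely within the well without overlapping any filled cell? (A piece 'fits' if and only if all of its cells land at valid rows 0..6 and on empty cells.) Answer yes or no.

Drop 1: I rot2 at col 1 lands with bottom-row=0; cleared 0 line(s) (total 0); column heights now [0 1 1 1 1], max=1
Drop 2: L rot1 at col 3 lands with bottom-row=1; cleared 0 line(s) (total 0); column heights now [0 1 1 4 2], max=4
Drop 3: I rot1 at col 2 lands with bottom-row=1; cleared 0 line(s) (total 0); column heights now [0 1 5 4 2], max=5
Test piece J rot0 at col 2 (width 3): heights before test = [0 1 5 4 2]; fits = True

Answer: yes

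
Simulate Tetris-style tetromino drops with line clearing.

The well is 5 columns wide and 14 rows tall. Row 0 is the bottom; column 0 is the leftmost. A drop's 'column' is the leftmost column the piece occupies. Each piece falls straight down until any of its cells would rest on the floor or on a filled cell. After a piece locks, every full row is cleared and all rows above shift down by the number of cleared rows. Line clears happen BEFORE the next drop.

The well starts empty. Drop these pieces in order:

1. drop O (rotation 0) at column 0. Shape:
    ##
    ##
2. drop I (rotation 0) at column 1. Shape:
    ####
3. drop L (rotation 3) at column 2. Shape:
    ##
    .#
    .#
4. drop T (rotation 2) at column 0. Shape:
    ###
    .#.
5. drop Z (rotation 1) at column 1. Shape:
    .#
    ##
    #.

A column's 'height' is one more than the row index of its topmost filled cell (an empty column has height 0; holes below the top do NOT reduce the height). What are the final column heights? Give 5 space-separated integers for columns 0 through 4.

Answer: 7 9 10 6 3

Derivation:
Drop 1: O rot0 at col 0 lands with bottom-row=0; cleared 0 line(s) (total 0); column heights now [2 2 0 0 0], max=2
Drop 2: I rot0 at col 1 lands with bottom-row=2; cleared 0 line(s) (total 0); column heights now [2 3 3 3 3], max=3
Drop 3: L rot3 at col 2 lands with bottom-row=3; cleared 0 line(s) (total 0); column heights now [2 3 6 6 3], max=6
Drop 4: T rot2 at col 0 lands with bottom-row=5; cleared 0 line(s) (total 0); column heights now [7 7 7 6 3], max=7
Drop 5: Z rot1 at col 1 lands with bottom-row=7; cleared 0 line(s) (total 0); column heights now [7 9 10 6 3], max=10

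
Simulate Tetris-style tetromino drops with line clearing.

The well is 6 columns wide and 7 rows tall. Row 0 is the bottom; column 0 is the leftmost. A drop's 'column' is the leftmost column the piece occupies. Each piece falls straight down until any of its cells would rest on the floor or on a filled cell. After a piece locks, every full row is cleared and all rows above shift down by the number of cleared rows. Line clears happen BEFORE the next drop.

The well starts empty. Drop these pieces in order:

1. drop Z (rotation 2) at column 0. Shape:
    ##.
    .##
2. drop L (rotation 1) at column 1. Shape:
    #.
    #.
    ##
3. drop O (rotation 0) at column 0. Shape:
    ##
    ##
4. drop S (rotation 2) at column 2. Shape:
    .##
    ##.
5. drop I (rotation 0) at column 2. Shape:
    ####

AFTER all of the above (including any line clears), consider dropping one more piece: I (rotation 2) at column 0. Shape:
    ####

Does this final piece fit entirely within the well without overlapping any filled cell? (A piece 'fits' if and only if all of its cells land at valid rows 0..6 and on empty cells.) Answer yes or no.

Answer: yes

Derivation:
Drop 1: Z rot2 at col 0 lands with bottom-row=0; cleared 0 line(s) (total 0); column heights now [2 2 1 0 0 0], max=2
Drop 2: L rot1 at col 1 lands with bottom-row=2; cleared 0 line(s) (total 0); column heights now [2 5 3 0 0 0], max=5
Drop 3: O rot0 at col 0 lands with bottom-row=5; cleared 0 line(s) (total 0); column heights now [7 7 3 0 0 0], max=7
Drop 4: S rot2 at col 2 lands with bottom-row=3; cleared 0 line(s) (total 0); column heights now [7 7 4 5 5 0], max=7
Drop 5: I rot0 at col 2 lands with bottom-row=5; cleared 1 line(s) (total 1); column heights now [6 6 4 5 5 0], max=6
Test piece I rot2 at col 0 (width 4): heights before test = [6 6 4 5 5 0]; fits = True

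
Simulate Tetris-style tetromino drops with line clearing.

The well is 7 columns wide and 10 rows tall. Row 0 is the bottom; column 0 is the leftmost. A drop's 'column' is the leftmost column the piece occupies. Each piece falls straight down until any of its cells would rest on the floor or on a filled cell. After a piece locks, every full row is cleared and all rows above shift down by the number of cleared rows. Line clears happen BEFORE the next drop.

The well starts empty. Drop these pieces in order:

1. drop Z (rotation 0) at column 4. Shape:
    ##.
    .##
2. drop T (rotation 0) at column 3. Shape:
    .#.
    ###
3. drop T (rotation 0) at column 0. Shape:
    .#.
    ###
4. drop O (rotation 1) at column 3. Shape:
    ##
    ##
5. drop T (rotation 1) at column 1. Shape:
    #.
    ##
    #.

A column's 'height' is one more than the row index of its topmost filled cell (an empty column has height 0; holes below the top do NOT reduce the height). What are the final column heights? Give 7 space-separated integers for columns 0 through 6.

Answer: 1 5 4 6 6 3 1

Derivation:
Drop 1: Z rot0 at col 4 lands with bottom-row=0; cleared 0 line(s) (total 0); column heights now [0 0 0 0 2 2 1], max=2
Drop 2: T rot0 at col 3 lands with bottom-row=2; cleared 0 line(s) (total 0); column heights now [0 0 0 3 4 3 1], max=4
Drop 3: T rot0 at col 0 lands with bottom-row=0; cleared 0 line(s) (total 0); column heights now [1 2 1 3 4 3 1], max=4
Drop 4: O rot1 at col 3 lands with bottom-row=4; cleared 0 line(s) (total 0); column heights now [1 2 1 6 6 3 1], max=6
Drop 5: T rot1 at col 1 lands with bottom-row=2; cleared 0 line(s) (total 0); column heights now [1 5 4 6 6 3 1], max=6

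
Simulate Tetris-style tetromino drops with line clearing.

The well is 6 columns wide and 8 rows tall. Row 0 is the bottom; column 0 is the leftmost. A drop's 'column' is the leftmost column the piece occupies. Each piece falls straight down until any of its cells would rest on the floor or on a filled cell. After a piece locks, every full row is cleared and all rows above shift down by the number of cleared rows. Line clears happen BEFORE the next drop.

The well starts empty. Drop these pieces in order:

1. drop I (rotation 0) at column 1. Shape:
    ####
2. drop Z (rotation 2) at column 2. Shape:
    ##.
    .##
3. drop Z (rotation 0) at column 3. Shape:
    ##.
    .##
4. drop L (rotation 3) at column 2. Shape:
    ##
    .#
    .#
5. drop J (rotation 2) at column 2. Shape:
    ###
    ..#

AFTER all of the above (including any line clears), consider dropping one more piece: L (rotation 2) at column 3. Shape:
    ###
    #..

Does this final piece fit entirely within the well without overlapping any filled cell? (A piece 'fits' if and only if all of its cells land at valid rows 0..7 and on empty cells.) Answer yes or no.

Answer: no

Derivation:
Drop 1: I rot0 at col 1 lands with bottom-row=0; cleared 0 line(s) (total 0); column heights now [0 1 1 1 1 0], max=1
Drop 2: Z rot2 at col 2 lands with bottom-row=1; cleared 0 line(s) (total 0); column heights now [0 1 3 3 2 0], max=3
Drop 3: Z rot0 at col 3 lands with bottom-row=2; cleared 0 line(s) (total 0); column heights now [0 1 3 4 4 3], max=4
Drop 4: L rot3 at col 2 lands with bottom-row=4; cleared 0 line(s) (total 0); column heights now [0 1 7 7 4 3], max=7
Drop 5: J rot2 at col 2 lands with bottom-row=6; cleared 0 line(s) (total 0); column heights now [0 1 8 8 8 3], max=8
Test piece L rot2 at col 3 (width 3): heights before test = [0 1 8 8 8 3]; fits = False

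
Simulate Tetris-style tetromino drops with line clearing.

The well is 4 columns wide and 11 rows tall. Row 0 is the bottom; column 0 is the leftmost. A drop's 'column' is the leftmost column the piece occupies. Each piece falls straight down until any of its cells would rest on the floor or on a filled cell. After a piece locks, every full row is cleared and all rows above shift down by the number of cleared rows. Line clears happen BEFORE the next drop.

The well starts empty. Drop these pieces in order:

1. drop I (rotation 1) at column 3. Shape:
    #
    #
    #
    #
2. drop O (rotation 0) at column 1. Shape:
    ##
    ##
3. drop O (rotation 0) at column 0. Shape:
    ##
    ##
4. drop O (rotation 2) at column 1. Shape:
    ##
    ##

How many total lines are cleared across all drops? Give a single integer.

Answer: 0

Derivation:
Drop 1: I rot1 at col 3 lands with bottom-row=0; cleared 0 line(s) (total 0); column heights now [0 0 0 4], max=4
Drop 2: O rot0 at col 1 lands with bottom-row=0; cleared 0 line(s) (total 0); column heights now [0 2 2 4], max=4
Drop 3: O rot0 at col 0 lands with bottom-row=2; cleared 0 line(s) (total 0); column heights now [4 4 2 4], max=4
Drop 4: O rot2 at col 1 lands with bottom-row=4; cleared 0 line(s) (total 0); column heights now [4 6 6 4], max=6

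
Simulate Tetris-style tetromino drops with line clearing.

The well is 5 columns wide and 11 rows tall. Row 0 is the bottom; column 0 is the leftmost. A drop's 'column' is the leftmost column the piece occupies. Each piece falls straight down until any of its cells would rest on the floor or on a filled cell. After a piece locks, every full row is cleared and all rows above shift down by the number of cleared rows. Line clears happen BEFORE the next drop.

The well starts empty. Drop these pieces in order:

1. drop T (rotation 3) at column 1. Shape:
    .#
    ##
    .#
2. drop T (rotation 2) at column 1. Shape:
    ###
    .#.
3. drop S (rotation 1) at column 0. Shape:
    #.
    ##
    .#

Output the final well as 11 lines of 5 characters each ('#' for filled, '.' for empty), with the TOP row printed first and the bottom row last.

Drop 1: T rot3 at col 1 lands with bottom-row=0; cleared 0 line(s) (total 0); column heights now [0 2 3 0 0], max=3
Drop 2: T rot2 at col 1 lands with bottom-row=3; cleared 0 line(s) (total 0); column heights now [0 5 5 5 0], max=5
Drop 3: S rot1 at col 0 lands with bottom-row=5; cleared 0 line(s) (total 0); column heights now [8 7 5 5 0], max=8

Answer: .....
.....
.....
#....
##...
.#...
.###.
..#..
..#..
.##..
..#..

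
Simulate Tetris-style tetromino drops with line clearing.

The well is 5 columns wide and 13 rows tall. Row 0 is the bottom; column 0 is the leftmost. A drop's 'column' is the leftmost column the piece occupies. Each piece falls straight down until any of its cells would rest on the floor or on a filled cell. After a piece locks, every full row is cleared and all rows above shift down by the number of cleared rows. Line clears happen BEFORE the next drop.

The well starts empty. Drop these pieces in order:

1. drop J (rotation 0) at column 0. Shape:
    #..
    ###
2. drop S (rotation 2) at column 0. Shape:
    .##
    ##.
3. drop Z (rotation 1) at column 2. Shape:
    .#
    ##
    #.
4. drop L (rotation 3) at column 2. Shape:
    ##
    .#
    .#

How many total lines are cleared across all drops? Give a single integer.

Drop 1: J rot0 at col 0 lands with bottom-row=0; cleared 0 line(s) (total 0); column heights now [2 1 1 0 0], max=2
Drop 2: S rot2 at col 0 lands with bottom-row=2; cleared 0 line(s) (total 0); column heights now [3 4 4 0 0], max=4
Drop 3: Z rot1 at col 2 lands with bottom-row=4; cleared 0 line(s) (total 0); column heights now [3 4 6 7 0], max=7
Drop 4: L rot3 at col 2 lands with bottom-row=7; cleared 0 line(s) (total 0); column heights now [3 4 10 10 0], max=10

Answer: 0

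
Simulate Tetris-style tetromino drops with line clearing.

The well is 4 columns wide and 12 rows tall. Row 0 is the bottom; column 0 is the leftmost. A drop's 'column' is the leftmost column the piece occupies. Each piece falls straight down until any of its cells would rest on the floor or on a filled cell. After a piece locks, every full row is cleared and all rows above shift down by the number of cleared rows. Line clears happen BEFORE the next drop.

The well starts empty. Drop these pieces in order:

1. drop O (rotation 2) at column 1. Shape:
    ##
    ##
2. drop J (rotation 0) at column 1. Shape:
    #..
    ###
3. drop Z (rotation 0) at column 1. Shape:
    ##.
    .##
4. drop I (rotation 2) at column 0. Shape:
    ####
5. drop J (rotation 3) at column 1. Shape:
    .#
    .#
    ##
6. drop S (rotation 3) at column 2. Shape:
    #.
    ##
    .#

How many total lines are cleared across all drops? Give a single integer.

Answer: 1

Derivation:
Drop 1: O rot2 at col 1 lands with bottom-row=0; cleared 0 line(s) (total 0); column heights now [0 2 2 0], max=2
Drop 2: J rot0 at col 1 lands with bottom-row=2; cleared 0 line(s) (total 0); column heights now [0 4 3 3], max=4
Drop 3: Z rot0 at col 1 lands with bottom-row=3; cleared 0 line(s) (total 0); column heights now [0 5 5 4], max=5
Drop 4: I rot2 at col 0 lands with bottom-row=5; cleared 1 line(s) (total 1); column heights now [0 5 5 4], max=5
Drop 5: J rot3 at col 1 lands with bottom-row=5; cleared 0 line(s) (total 1); column heights now [0 6 8 4], max=8
Drop 6: S rot3 at col 2 lands with bottom-row=7; cleared 0 line(s) (total 1); column heights now [0 6 10 9], max=10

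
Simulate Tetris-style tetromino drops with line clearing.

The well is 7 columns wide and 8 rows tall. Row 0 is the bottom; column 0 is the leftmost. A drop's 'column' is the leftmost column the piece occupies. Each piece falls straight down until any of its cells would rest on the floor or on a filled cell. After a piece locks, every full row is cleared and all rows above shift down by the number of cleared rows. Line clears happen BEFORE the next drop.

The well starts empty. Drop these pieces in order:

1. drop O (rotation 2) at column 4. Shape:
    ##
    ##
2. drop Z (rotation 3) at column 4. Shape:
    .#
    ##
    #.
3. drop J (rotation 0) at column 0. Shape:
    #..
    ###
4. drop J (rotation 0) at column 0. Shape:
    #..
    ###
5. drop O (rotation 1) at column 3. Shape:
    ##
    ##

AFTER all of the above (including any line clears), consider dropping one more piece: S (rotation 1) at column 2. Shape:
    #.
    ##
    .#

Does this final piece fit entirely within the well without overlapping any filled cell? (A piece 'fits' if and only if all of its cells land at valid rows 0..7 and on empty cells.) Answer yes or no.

Answer: no

Derivation:
Drop 1: O rot2 at col 4 lands with bottom-row=0; cleared 0 line(s) (total 0); column heights now [0 0 0 0 2 2 0], max=2
Drop 2: Z rot3 at col 4 lands with bottom-row=2; cleared 0 line(s) (total 0); column heights now [0 0 0 0 4 5 0], max=5
Drop 3: J rot0 at col 0 lands with bottom-row=0; cleared 0 line(s) (total 0); column heights now [2 1 1 0 4 5 0], max=5
Drop 4: J rot0 at col 0 lands with bottom-row=2; cleared 0 line(s) (total 0); column heights now [4 3 3 0 4 5 0], max=5
Drop 5: O rot1 at col 3 lands with bottom-row=4; cleared 0 line(s) (total 0); column heights now [4 3 3 6 6 5 0], max=6
Test piece S rot1 at col 2 (width 2): heights before test = [4 3 3 6 6 5 0]; fits = False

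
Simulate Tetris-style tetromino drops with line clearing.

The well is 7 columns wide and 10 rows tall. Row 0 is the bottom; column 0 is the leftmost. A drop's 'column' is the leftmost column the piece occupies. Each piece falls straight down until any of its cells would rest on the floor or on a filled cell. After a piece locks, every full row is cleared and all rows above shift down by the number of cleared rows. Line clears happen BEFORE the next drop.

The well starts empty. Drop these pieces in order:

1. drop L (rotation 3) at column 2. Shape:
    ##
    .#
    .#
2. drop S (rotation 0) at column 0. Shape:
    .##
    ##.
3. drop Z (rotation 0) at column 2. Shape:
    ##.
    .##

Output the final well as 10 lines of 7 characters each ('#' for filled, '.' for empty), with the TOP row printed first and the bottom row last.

Drop 1: L rot3 at col 2 lands with bottom-row=0; cleared 0 line(s) (total 0); column heights now [0 0 3 3 0 0 0], max=3
Drop 2: S rot0 at col 0 lands with bottom-row=2; cleared 0 line(s) (total 0); column heights now [3 4 4 3 0 0 0], max=4
Drop 3: Z rot0 at col 2 lands with bottom-row=3; cleared 0 line(s) (total 0); column heights now [3 4 5 5 4 0 0], max=5

Answer: .......
.......
.......
.......
.......
..##...
.####..
####...
...#...
...#...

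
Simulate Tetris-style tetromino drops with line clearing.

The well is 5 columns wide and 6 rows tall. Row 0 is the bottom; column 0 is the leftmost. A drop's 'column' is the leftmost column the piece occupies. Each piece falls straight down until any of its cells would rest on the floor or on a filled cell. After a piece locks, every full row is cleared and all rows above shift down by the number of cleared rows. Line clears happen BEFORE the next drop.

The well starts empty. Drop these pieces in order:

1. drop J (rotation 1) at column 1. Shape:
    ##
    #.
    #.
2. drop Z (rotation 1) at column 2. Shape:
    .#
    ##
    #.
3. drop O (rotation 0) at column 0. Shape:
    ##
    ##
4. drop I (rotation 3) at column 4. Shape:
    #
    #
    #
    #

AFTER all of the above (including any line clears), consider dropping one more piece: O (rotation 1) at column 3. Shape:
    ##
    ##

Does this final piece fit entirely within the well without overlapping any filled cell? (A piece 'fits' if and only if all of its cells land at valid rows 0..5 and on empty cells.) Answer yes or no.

Answer: no

Derivation:
Drop 1: J rot1 at col 1 lands with bottom-row=0; cleared 0 line(s) (total 0); column heights now [0 3 3 0 0], max=3
Drop 2: Z rot1 at col 2 lands with bottom-row=3; cleared 0 line(s) (total 0); column heights now [0 3 5 6 0], max=6
Drop 3: O rot0 at col 0 lands with bottom-row=3; cleared 0 line(s) (total 0); column heights now [5 5 5 6 0], max=6
Drop 4: I rot3 at col 4 lands with bottom-row=0; cleared 0 line(s) (total 0); column heights now [5 5 5 6 4], max=6
Test piece O rot1 at col 3 (width 2): heights before test = [5 5 5 6 4]; fits = False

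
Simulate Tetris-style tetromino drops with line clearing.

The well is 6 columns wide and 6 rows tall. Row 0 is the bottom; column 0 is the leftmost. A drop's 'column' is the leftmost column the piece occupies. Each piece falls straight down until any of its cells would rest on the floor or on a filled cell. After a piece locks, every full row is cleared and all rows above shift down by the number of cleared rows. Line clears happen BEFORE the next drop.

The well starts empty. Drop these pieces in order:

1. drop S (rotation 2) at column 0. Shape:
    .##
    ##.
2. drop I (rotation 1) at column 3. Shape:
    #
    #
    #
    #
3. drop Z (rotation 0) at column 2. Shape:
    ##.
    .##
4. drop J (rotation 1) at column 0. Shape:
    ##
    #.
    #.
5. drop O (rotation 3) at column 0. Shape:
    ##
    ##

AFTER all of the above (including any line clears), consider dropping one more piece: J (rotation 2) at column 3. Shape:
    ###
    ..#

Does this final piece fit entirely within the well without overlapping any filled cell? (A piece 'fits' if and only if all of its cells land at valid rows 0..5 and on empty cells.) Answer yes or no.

Answer: no

Derivation:
Drop 1: S rot2 at col 0 lands with bottom-row=0; cleared 0 line(s) (total 0); column heights now [1 2 2 0 0 0], max=2
Drop 2: I rot1 at col 3 lands with bottom-row=0; cleared 0 line(s) (total 0); column heights now [1 2 2 4 0 0], max=4
Drop 3: Z rot0 at col 2 lands with bottom-row=4; cleared 0 line(s) (total 0); column heights now [1 2 6 6 5 0], max=6
Drop 4: J rot1 at col 0 lands with bottom-row=1; cleared 0 line(s) (total 0); column heights now [4 4 6 6 5 0], max=6
Drop 5: O rot3 at col 0 lands with bottom-row=4; cleared 0 line(s) (total 0); column heights now [6 6 6 6 5 0], max=6
Test piece J rot2 at col 3 (width 3): heights before test = [6 6 6 6 5 0]; fits = False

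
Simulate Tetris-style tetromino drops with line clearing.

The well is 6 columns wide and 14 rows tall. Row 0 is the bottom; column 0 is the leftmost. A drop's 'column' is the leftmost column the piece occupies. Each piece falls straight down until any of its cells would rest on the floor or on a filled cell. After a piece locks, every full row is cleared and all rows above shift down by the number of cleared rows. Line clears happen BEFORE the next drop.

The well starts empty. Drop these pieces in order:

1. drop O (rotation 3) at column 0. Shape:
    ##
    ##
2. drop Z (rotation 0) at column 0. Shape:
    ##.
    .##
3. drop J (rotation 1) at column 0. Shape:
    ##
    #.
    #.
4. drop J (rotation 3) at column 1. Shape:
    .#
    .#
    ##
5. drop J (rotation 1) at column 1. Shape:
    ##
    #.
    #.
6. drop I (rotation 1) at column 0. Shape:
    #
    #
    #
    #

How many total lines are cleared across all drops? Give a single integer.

Drop 1: O rot3 at col 0 lands with bottom-row=0; cleared 0 line(s) (total 0); column heights now [2 2 0 0 0 0], max=2
Drop 2: Z rot0 at col 0 lands with bottom-row=2; cleared 0 line(s) (total 0); column heights now [4 4 3 0 0 0], max=4
Drop 3: J rot1 at col 0 lands with bottom-row=4; cleared 0 line(s) (total 0); column heights now [7 7 3 0 0 0], max=7
Drop 4: J rot3 at col 1 lands with bottom-row=7; cleared 0 line(s) (total 0); column heights now [7 8 10 0 0 0], max=10
Drop 5: J rot1 at col 1 lands with bottom-row=8; cleared 0 line(s) (total 0); column heights now [7 11 11 0 0 0], max=11
Drop 6: I rot1 at col 0 lands with bottom-row=7; cleared 0 line(s) (total 0); column heights now [11 11 11 0 0 0], max=11

Answer: 0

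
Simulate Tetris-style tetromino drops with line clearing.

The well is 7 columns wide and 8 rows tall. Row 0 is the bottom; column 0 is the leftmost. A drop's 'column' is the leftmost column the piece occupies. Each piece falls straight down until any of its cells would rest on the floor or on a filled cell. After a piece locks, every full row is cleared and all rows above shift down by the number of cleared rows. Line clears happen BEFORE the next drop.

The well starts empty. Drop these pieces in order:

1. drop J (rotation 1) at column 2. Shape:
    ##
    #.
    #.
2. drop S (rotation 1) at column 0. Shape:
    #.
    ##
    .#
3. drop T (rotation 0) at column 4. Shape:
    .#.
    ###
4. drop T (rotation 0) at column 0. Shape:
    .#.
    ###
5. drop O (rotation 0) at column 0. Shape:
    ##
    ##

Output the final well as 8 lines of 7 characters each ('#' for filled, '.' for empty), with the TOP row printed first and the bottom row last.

Drop 1: J rot1 at col 2 lands with bottom-row=0; cleared 0 line(s) (total 0); column heights now [0 0 3 3 0 0 0], max=3
Drop 2: S rot1 at col 0 lands with bottom-row=0; cleared 0 line(s) (total 0); column heights now [3 2 3 3 0 0 0], max=3
Drop 3: T rot0 at col 4 lands with bottom-row=0; cleared 0 line(s) (total 0); column heights now [3 2 3 3 1 2 1], max=3
Drop 4: T rot0 at col 0 lands with bottom-row=3; cleared 0 line(s) (total 0); column heights now [4 5 4 3 1 2 1], max=5
Drop 5: O rot0 at col 0 lands with bottom-row=5; cleared 0 line(s) (total 0); column heights now [7 7 4 3 1 2 1], max=7

Answer: .......
##.....
##.....
.#.....
###....
#.##...
###..#.
.##.###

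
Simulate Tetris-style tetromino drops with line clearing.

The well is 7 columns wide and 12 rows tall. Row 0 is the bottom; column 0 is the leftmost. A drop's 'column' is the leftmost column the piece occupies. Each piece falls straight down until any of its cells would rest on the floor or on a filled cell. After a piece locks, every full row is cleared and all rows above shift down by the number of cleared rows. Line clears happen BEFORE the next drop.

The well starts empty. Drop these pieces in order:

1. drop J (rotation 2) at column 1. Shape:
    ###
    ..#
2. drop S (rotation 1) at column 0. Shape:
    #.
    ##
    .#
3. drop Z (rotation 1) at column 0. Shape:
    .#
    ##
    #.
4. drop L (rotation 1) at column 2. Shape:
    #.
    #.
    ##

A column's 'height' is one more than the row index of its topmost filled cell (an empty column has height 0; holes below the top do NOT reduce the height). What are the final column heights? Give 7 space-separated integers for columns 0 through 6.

Drop 1: J rot2 at col 1 lands with bottom-row=0; cleared 0 line(s) (total 0); column heights now [0 2 2 2 0 0 0], max=2
Drop 2: S rot1 at col 0 lands with bottom-row=2; cleared 0 line(s) (total 0); column heights now [5 4 2 2 0 0 0], max=5
Drop 3: Z rot1 at col 0 lands with bottom-row=5; cleared 0 line(s) (total 0); column heights now [7 8 2 2 0 0 0], max=8
Drop 4: L rot1 at col 2 lands with bottom-row=2; cleared 0 line(s) (total 0); column heights now [7 8 5 3 0 0 0], max=8

Answer: 7 8 5 3 0 0 0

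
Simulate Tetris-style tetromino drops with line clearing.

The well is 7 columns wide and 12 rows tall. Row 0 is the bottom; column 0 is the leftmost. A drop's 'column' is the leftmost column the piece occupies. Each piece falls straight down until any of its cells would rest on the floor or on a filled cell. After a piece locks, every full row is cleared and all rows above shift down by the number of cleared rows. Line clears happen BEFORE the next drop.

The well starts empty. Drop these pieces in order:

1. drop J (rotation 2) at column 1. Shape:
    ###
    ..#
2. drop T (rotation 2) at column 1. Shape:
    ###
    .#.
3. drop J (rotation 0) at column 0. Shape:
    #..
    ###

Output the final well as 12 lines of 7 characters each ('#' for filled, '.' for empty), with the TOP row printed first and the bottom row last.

Answer: .......
.......
.......
.......
.......
.......
#......
###....
.###...
..#....
.###...
...#...

Derivation:
Drop 1: J rot2 at col 1 lands with bottom-row=0; cleared 0 line(s) (total 0); column heights now [0 2 2 2 0 0 0], max=2
Drop 2: T rot2 at col 1 lands with bottom-row=2; cleared 0 line(s) (total 0); column heights now [0 4 4 4 0 0 0], max=4
Drop 3: J rot0 at col 0 lands with bottom-row=4; cleared 0 line(s) (total 0); column heights now [6 5 5 4 0 0 0], max=6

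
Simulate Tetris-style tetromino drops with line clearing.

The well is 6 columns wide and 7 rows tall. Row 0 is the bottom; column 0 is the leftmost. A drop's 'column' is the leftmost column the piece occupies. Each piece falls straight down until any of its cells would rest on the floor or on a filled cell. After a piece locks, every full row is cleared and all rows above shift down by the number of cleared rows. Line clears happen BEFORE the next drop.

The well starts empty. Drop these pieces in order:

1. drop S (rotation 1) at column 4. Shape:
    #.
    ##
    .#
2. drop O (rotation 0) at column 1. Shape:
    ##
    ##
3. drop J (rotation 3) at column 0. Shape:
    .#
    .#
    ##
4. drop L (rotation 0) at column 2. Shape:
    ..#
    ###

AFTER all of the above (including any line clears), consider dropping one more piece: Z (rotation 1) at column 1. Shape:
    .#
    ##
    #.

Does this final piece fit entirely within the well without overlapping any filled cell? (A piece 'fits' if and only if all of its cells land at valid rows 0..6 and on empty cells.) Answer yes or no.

Answer: no

Derivation:
Drop 1: S rot1 at col 4 lands with bottom-row=0; cleared 0 line(s) (total 0); column heights now [0 0 0 0 3 2], max=3
Drop 2: O rot0 at col 1 lands with bottom-row=0; cleared 0 line(s) (total 0); column heights now [0 2 2 0 3 2], max=3
Drop 3: J rot3 at col 0 lands with bottom-row=2; cleared 0 line(s) (total 0); column heights now [3 5 2 0 3 2], max=5
Drop 4: L rot0 at col 2 lands with bottom-row=3; cleared 0 line(s) (total 0); column heights now [3 5 4 4 5 2], max=5
Test piece Z rot1 at col 1 (width 2): heights before test = [3 5 4 4 5 2]; fits = False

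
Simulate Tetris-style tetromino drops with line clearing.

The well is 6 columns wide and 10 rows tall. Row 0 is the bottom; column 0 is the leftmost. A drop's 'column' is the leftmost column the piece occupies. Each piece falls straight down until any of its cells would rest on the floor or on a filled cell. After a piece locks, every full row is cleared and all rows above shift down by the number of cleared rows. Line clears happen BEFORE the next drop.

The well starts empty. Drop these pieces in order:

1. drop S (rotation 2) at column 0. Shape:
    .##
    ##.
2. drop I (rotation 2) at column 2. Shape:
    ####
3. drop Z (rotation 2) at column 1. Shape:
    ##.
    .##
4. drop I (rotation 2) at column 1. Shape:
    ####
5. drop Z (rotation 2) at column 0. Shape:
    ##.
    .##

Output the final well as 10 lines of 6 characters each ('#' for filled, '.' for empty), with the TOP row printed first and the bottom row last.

Drop 1: S rot2 at col 0 lands with bottom-row=0; cleared 0 line(s) (total 0); column heights now [1 2 2 0 0 0], max=2
Drop 2: I rot2 at col 2 lands with bottom-row=2; cleared 0 line(s) (total 0); column heights now [1 2 3 3 3 3], max=3
Drop 3: Z rot2 at col 1 lands with bottom-row=3; cleared 0 line(s) (total 0); column heights now [1 5 5 4 3 3], max=5
Drop 4: I rot2 at col 1 lands with bottom-row=5; cleared 0 line(s) (total 0); column heights now [1 6 6 6 6 3], max=6
Drop 5: Z rot2 at col 0 lands with bottom-row=6; cleared 0 line(s) (total 0); column heights now [8 8 7 6 6 3], max=8

Answer: ......
......
##....
.##...
.####.
.##...
..##..
..####
.##...
##....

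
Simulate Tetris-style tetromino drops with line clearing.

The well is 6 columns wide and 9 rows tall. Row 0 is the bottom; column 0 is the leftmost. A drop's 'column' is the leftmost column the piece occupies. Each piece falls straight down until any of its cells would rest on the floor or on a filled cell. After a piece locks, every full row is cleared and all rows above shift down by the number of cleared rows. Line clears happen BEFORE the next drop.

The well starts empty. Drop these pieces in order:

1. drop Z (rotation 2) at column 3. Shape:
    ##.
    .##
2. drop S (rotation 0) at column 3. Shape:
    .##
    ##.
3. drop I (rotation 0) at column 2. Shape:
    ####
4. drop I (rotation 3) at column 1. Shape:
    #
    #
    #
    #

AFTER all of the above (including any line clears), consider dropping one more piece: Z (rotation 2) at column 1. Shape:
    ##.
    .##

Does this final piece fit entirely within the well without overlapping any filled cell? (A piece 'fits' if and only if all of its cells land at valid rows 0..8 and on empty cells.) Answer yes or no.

Drop 1: Z rot2 at col 3 lands with bottom-row=0; cleared 0 line(s) (total 0); column heights now [0 0 0 2 2 1], max=2
Drop 2: S rot0 at col 3 lands with bottom-row=2; cleared 0 line(s) (total 0); column heights now [0 0 0 3 4 4], max=4
Drop 3: I rot0 at col 2 lands with bottom-row=4; cleared 0 line(s) (total 0); column heights now [0 0 5 5 5 5], max=5
Drop 4: I rot3 at col 1 lands with bottom-row=0; cleared 0 line(s) (total 0); column heights now [0 4 5 5 5 5], max=5
Test piece Z rot2 at col 1 (width 3): heights before test = [0 4 5 5 5 5]; fits = True

Answer: yes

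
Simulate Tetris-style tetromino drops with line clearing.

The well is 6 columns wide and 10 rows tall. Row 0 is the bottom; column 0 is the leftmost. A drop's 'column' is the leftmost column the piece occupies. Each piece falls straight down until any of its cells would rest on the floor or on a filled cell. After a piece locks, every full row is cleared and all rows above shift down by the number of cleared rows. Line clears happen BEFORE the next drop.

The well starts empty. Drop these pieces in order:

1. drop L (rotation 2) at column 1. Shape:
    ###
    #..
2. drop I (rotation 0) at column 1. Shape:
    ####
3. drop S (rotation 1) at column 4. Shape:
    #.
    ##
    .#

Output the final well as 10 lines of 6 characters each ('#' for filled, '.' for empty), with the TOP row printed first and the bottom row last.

Drop 1: L rot2 at col 1 lands with bottom-row=0; cleared 0 line(s) (total 0); column heights now [0 2 2 2 0 0], max=2
Drop 2: I rot0 at col 1 lands with bottom-row=2; cleared 0 line(s) (total 0); column heights now [0 3 3 3 3 0], max=3
Drop 3: S rot1 at col 4 lands with bottom-row=2; cleared 0 line(s) (total 0); column heights now [0 3 3 3 5 4], max=5

Answer: ......
......
......
......
......
....#.
....##
.#####
.###..
.#....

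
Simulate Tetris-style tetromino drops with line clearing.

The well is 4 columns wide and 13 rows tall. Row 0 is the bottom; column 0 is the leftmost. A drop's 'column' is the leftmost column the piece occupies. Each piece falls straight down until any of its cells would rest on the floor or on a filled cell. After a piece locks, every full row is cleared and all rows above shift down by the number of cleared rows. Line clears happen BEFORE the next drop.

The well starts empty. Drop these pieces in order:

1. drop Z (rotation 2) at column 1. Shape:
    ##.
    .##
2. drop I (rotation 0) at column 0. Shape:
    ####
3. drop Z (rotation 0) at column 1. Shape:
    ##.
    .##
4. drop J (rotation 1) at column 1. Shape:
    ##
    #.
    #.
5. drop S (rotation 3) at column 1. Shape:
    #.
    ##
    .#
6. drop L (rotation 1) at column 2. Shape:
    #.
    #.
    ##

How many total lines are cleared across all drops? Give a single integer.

Drop 1: Z rot2 at col 1 lands with bottom-row=0; cleared 0 line(s) (total 0); column heights now [0 2 2 1], max=2
Drop 2: I rot0 at col 0 lands with bottom-row=2; cleared 1 line(s) (total 1); column heights now [0 2 2 1], max=2
Drop 3: Z rot0 at col 1 lands with bottom-row=2; cleared 0 line(s) (total 1); column heights now [0 4 4 3], max=4
Drop 4: J rot1 at col 1 lands with bottom-row=4; cleared 0 line(s) (total 1); column heights now [0 7 7 3], max=7
Drop 5: S rot3 at col 1 lands with bottom-row=7; cleared 0 line(s) (total 1); column heights now [0 10 9 3], max=10
Drop 6: L rot1 at col 2 lands with bottom-row=9; cleared 0 line(s) (total 1); column heights now [0 10 12 10], max=12

Answer: 1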